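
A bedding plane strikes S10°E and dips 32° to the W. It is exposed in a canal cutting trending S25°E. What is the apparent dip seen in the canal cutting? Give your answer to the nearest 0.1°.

9.2°

Angle between strike (S10°E) and section (S25°E): β = 15°.
tan α = tan 32° × sin 15° = 0.6249 × 0.2588 = 0.1617
α = arctan(0.1617) = 9.19°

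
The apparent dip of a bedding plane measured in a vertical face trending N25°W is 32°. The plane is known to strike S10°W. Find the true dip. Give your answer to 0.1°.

47.5°

The section is 35° from the strike.
tan δ = tan α / sin β = tan 32° / sin 35° = 0.6249 / 0.5736 = 1.0894
δ = arctan(1.0894) = 47.45°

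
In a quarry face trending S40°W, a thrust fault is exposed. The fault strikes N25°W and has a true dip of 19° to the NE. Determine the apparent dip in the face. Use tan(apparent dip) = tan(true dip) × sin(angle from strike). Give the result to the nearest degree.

17°

The strike is N25°W and the section trends S40°W; the acute angle between them is β = 65°.
tan(apparent dip) = tan 19° · sin 65° = 0.3121
α = arctan(0.3121) = 17.33°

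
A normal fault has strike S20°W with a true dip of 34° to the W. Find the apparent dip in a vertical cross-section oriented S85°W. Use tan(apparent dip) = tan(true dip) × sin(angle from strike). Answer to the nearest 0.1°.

31.4°

Angle between strike (S20°W) and section (S85°W): β = 65°.
tan α = tan 34° × sin 65° = 0.6745 × 0.9063 = 0.6113
α = arctan(0.6113) = 31.44°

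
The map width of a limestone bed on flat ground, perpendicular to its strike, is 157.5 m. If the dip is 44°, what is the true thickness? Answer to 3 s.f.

109 m

True thickness t = w · sin(dip) = 157.5 × sin 44°
t = 157.5 × 0.6947 = 109.409 m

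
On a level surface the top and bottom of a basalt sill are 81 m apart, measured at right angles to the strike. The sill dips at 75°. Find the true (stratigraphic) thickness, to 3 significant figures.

True thickness t = w · sin(dip) = 81 × sin 75°
t = 81 × 0.9659 = 78.240 m

78.2 m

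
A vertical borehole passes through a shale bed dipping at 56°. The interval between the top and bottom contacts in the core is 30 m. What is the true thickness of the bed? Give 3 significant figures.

16.8 m

True thickness t = h · cos(dip) = 30 × cos 56°
t = 30 × 0.5592 = 16.776 m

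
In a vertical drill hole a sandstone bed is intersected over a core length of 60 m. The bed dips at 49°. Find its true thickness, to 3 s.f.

39.4 m

True thickness t = h · cos(dip) = 60 × cos 49°
t = 60 × 0.6561 = 39.364 m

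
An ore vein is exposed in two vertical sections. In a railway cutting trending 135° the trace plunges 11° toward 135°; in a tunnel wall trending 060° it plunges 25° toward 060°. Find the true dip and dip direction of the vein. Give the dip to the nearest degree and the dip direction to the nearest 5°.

Represent each trace as a vector plunging at its apparent dip toward its trend (east-north-up frame): v₁ = (0.694, -0.694, -0.191), v₂ = (0.785, 0.453, -0.423).
The plane normal is n = v₁ × v₂ ∝ (0.380, 0.144, 0.859).
Dip δ = arctan(|n_h|/n_z) = arctan(0.406/0.859) = 25.3°.
The horizontal component of n points toward azimuth atan2(n_x, n_y) = 69°, the dip direction.

true dip 25°, dip direction 070°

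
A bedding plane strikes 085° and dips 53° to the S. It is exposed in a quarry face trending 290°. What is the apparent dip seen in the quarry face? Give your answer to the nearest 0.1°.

29.3°

The section lies 25° from the strike.
tan α = tan 53° × sin 25° = 1.3270 × 0.4226 = 0.5608
α = arctan(0.5608) = 29.29°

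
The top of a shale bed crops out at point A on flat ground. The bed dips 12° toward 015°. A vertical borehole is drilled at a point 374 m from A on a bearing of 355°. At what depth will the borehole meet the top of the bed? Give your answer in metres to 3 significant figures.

74.7 m

The hole lies 20° from the dip direction, so the down-dip offset is 374 × cos 20° = 351.45 m.
Depth = down-dip offset × tan(dip) = 351.45 × tan 12° = 351.45 × 0.2126
Depth = 74.70 m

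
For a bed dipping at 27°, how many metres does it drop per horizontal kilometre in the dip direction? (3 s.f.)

drop per km = 1000 × tan 27° = 1000 × 0.5095

510 m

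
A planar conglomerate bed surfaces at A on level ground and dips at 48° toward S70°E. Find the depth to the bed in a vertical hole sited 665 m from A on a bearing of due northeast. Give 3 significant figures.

The hole lies 65° from the dip direction, so the down-dip offset is 665 × cos 65° = 281.04 m.
Depth = down-dip offset × tan(dip) = 281.04 × tan 48° = 281.04 × 1.1106
Depth = 312.13 m

312 m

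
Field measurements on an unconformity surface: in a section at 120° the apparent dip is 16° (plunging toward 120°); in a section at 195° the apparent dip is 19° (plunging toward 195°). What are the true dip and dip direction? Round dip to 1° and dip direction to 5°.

true dip 22°, dip direction 165°

Each apparent-dip line lies in the plane. As unit vectors (x east, y north, z up), v₁ plunges 16°→120° and v₂ plunges 19°→195°.
n = v₁ × v₂ = (0.095, -0.338, 0.878) (taken with n_z > 0).
True dip = arccos(n_z / |n|) = arccos(0.9283) = 21.8°.
The horizontal component of n points toward azimuth atan2(n_x, n_y) = 164°, the dip direction.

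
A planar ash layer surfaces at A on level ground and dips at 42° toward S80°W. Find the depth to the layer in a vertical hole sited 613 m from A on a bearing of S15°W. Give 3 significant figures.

The hole lies 65° from the dip direction, so the down-dip offset is 613 × cos 65° = 259.06 m.
Depth = down-dip offset × tan(dip) = 259.06 × tan 42° = 259.06 × 0.9004
Depth = 233.26 m

233 m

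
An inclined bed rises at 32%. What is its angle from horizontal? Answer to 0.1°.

tan θ = 32/100 = 0.3200
θ = arctan(0.3200) = 17.74°

17.7°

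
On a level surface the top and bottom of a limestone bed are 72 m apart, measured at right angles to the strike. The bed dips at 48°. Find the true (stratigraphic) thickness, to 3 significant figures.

True thickness t = w · sin(dip) = 72 × sin 48°
t = 72 × 0.7431 = 53.506 m

53.5 m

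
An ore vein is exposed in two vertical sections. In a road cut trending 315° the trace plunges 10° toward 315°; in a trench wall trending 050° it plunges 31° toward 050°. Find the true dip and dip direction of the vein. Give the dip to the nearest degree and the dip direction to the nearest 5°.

Represent each trace as a vector plunging at its apparent dip toward its trend (east-north-up frame): v₁ = (-0.696, 0.696, -0.174), v₂ = (0.657, 0.551, -0.515).
Cross product v₁ × v₂ gives the pole to the plane: n ∝ (0.263, 0.473, 0.841).
True dip = arccos(n_z / |n|) = arccos(0.8410) = 32.8°.
Dip direction = atan2(0.263, 0.473) = 29° (azimuth of n's horizontal projection).

true dip 33°, dip direction 030°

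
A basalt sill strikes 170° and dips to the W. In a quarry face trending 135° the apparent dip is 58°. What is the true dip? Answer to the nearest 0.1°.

70.3°

The section is 35° from the strike.
tan δ = tan α / sin β = tan 58° / sin 35° = 1.6003 / 0.5736 = 2.7901
true dip = arctan 2.7901 = 70.28°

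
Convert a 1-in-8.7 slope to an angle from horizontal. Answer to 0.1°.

tan θ = 1/8.7 = 0.1149
θ = arctan(0.1149) = 6.56°

6.6°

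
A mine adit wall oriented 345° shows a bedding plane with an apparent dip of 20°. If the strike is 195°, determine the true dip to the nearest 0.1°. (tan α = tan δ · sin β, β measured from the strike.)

β = acute angle between strike 195° and section 345° = 30°.
tan δ = tan α / sin β = tan 20° / sin 30° = 0.3640 / 0.5000 = 0.7279
true dip = arctan 0.7279 = 36.05°

36.1°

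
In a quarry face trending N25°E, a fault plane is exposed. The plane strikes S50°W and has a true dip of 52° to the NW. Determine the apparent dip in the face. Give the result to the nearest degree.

28°

The strike is S50°W and the section trends N25°E; the acute angle between them is β = 25°.
tan(apparent dip) = tan 52° · sin 25° = 0.5409
α = arctan(0.5409) = 28.41°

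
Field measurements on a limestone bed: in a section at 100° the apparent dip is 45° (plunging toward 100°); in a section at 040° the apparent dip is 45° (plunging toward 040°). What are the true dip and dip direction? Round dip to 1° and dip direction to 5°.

true dip 49°, dip direction 070°

Represent each trace as a vector plunging at its apparent dip toward its trend (east-north-up frame): v₁ = (0.696, -0.123, -0.707), v₂ = (0.455, 0.542, -0.707).
n = v₁ × v₂ = (0.470, 0.171, 0.433) (taken with n_z > 0).
tan δ = √(n_x²+n_y²)/n_z = 0.500/0.433, so δ = 49.1°.
Dip direction = azimuth of (n_x, n_y) = atan2(0.470, 0.171) = 70°.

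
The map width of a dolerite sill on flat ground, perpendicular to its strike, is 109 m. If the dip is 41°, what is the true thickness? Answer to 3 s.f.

71.5 m

True thickness t = w · sin(dip) = 109 × sin 41°
t = 109 × 0.6561 = 71.510 m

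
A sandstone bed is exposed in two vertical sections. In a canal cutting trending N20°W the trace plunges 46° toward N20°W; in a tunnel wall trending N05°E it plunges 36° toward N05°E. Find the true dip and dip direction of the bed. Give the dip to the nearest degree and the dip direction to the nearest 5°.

true dip 49°, dip direction 315°

Represent each trace as a vector plunging at its apparent dip toward its trend (east-north-up frame): v₁ = (-0.238, 0.653, -0.719), v₂ = (0.071, 0.806, -0.588).
Cross product v₁ × v₂ gives the pole to the plane: n ∝ (-0.196, 0.190, 0.238).
Dip δ = arctan(|n_h|/n_z) = arctan(0.273/0.238) = 49.0°.
Dip direction = atan2(-0.196, 0.190) = 314° (azimuth of n's horizontal projection).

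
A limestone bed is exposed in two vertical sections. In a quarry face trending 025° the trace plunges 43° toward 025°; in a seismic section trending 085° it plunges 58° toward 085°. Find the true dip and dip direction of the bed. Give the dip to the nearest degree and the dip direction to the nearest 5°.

Each apparent-dip line lies in the plane. As unit vectors (x east, y north, z up), v₁ plunges 43°→025° and v₂ plunges 58°→085°.
Cross product v₁ × v₂ gives the pole to the plane: n ∝ (0.531, 0.098, 0.336).
Dip δ = arctan(|n_h|/n_z) = arctan(0.540/0.336) = 58.1°.
Dip direction = atan2(0.531, 0.098) = 80° (azimuth of n's horizontal projection).

true dip 58°, dip direction 080°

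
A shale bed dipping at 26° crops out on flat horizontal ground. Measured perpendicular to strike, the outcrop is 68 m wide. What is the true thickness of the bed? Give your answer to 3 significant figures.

True thickness t = w · sin(dip) = 68 × sin 26°
t = 68 × 0.4384 = 29.809 m

29.8 m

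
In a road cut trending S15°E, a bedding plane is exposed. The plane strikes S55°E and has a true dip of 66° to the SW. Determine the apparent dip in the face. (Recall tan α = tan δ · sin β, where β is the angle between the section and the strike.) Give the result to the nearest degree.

55°

Angle between strike (S55°E) and section (S15°E): β = 40°.
tan(apparent dip) = tan 66° · sin 40° = 1.4437
α = arctan(1.4437) = 55.29°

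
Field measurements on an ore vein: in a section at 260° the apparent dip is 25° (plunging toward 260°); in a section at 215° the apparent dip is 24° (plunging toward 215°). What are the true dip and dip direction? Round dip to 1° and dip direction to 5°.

true dip 26°, dip direction 240°

Represent each trace as a vector plunging at its apparent dip toward its trend (east-north-up frame): v₁ = (-0.893, -0.157, -0.423), v₂ = (-0.524, -0.748, -0.407).
n = v₁ × v₂ = (-0.252, -0.142, 0.585) (taken with n_z > 0).
tan δ = √(n_x²+n_y²)/n_z = 0.289/0.585, so δ = 26.3°.
The horizontal component of n points toward azimuth atan2(n_x, n_y) = 241°, the dip direction.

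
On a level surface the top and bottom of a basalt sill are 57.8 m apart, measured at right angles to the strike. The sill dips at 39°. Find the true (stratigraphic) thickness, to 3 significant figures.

True thickness t = w · sin(dip) = 57.8 × sin 39°
t = 57.8 × 0.6293 = 36.375 m

36.4 m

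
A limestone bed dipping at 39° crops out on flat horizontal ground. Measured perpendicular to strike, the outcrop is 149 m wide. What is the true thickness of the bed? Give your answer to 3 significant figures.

True thickness t = w · sin(dip) = 149 × sin 39°
t = 149 × 0.6293 = 93.769 m

93.8 m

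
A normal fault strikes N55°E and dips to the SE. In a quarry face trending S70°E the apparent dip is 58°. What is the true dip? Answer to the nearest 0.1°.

The section is 55° from the strike.
tan(true dip) = tan 58° / sin 55° = 1.9536
δ = arctan(1.9536) = 62.89°

62.9°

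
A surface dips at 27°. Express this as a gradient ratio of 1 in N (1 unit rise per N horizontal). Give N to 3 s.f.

1 in 1.96

1 : N means tan θ = 1/N, so N = 1/tan 27° = 1/0.5095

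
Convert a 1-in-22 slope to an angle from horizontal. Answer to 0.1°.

2.6°

tan θ = 1/22 = 0.0455
θ = arctan(0.0455) = 2.60°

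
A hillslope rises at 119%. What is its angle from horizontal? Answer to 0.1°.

50.0°

tan θ = 119/100 = 1.1900
θ = arctan(1.1900) = 49.96°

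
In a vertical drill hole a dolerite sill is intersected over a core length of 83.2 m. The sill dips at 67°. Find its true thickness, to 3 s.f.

32.5 m

True thickness t = h · cos(dip) = 83.2 × cos 67°
t = 83.2 × 0.3907 = 32.509 m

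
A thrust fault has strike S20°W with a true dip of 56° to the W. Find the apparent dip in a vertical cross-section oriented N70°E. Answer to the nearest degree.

The strike is S20°W and the section trends N70°E; the acute angle between them is β = 50°.
tan(apparent dip) = tan 56° · sin 50° = 1.1357
α = arctan(1.1357) = 48.64°

49°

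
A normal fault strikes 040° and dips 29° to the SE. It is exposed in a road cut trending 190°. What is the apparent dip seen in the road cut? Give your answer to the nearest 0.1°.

15.5°

The section lies 30° from the strike.
tan α = tan 29° × sin 30° = 0.5543 × 0.5000 = 0.2772
α = arctan(0.2772) = 15.49°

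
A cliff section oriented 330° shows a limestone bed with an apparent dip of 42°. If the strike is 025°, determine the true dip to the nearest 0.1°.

47.7°

The section is 55° from the strike.
tan(true dip) = tan 42° / sin 55° = 1.0992
δ = arctan(1.0992) = 47.71°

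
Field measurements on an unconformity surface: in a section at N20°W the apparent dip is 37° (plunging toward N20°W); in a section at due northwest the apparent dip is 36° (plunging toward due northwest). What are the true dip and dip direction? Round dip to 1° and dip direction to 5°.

The two traces are lines in the plane: v₁ = (sin 340°·cos 37°, cos 340°·cos 37°, −sin 37°), v₂ = (sin 315°·cos 36°, cos 315°·cos 36°, −sin 36°).
n = v₁ × v₂ = (-0.097, 0.184, 0.273) (taken with n_z > 0).
tan δ = √(n_x²+n_y²)/n_z = 0.208/0.273, so δ = 37.3°.
The horizontal component of n points toward azimuth atan2(n_x, n_y) = 332°, the dip direction.

true dip 37°, dip direction 330°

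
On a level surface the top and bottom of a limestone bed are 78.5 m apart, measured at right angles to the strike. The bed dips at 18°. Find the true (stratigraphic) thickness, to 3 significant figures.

24.3 m

True thickness t = w · sin(dip) = 78.5 × sin 18°
t = 78.5 × 0.3090 = 24.258 m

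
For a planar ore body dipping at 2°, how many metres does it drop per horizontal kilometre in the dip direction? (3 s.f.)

34.9 m

drop per km = 1000 × tan 2° = 1000 × 0.0349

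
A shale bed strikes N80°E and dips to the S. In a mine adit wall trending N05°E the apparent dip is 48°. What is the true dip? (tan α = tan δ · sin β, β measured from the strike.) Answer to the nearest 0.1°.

49.0°

The section is 75° from the strike.
tan δ = tan α / sin β = tan 48° / sin 75° = 1.1106 / 0.9659 = 1.1498
δ = arctan(1.1498) = 48.99°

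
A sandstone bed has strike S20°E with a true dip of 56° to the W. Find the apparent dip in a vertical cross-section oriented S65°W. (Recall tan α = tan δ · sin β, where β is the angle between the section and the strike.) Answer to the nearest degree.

The section lies 85° from the strike.
tan(apparent dip) = tan 56° · sin 85° = 1.4769
apparent dip = arctan 1.4769 = 55.90°

56°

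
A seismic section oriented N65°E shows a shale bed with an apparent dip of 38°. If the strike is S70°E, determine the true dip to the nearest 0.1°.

β = acute angle between strike S70°E and section N65°E = 45°.
tan(true dip) = tan 38° / sin 45° = 1.1049
δ = arctan(1.1049) = 47.85°

47.9°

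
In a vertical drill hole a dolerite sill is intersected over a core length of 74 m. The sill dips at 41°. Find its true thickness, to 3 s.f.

True thickness t = h · cos(dip) = 74 × cos 41°
t = 74 × 0.7547 = 55.849 m

55.8 m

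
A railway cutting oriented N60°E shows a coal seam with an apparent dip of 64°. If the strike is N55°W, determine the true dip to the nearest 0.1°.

66.2°

β = acute angle between strike N55°W and section N60°E = 65°.
tan δ = tan α / sin β = tan 64° / sin 65° = 2.0503 / 0.9063 = 2.2623
δ = arctan(2.2623) = 66.15°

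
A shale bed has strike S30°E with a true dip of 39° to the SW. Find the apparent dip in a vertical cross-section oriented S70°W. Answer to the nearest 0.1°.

The section lies 80° from the strike.
tan(apparent dip) = tan 39° · sin 80° = 0.7975
apparent dip = arctan 0.7975 = 38.57°

38.6°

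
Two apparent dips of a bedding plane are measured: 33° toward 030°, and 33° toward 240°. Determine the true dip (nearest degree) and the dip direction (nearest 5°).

true dip 68°, dip direction 315°

Represent each trace as a vector plunging at its apparent dip toward its trend (east-north-up frame): v₁ = (0.419, 0.726, -0.545), v₂ = (-0.726, -0.419, -0.545).
The plane normal is n = v₁ × v₂ ∝ (-0.624, 0.624, 0.352).
tan δ = √(n_x²+n_y²)/n_z = 0.882/0.352, so δ = 68.3°.
The horizontal component of n points toward azimuth atan2(n_x, n_y) = 315°, the dip direction.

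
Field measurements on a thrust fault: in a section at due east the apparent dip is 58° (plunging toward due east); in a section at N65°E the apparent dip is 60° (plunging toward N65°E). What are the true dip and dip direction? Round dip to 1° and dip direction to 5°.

true dip 60°, dip direction 065°

Represent each trace as a vector plunging at its apparent dip toward its trend (east-north-up frame): v₁ = (0.530, 0.000, -0.848), v₂ = (0.453, 0.211, -0.866).
n = v₁ × v₂ = (0.179, 0.075, 0.112) (taken with n_z > 0).
True dip = arccos(n_z / |n|) = arccos(0.4997) = 60.0°.
Dip direction = azimuth of (n_x, n_y) = atan2(0.179, 0.075) = 67°.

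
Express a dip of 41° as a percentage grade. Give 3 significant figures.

grade % = 100 × tan 41° = 100 × 0.8693

86.9%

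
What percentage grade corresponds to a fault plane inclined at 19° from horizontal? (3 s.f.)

34.4%

grade % = 100 × tan 19° = 100 × 0.3443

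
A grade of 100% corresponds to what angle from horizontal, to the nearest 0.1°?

45.0°

tan θ = 100/100 = 1.0000
θ = arctan(1.0000) = 45.00°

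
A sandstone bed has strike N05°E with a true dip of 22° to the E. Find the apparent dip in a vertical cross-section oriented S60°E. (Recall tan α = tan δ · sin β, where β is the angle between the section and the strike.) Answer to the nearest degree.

20°

The section lies 65° from the strike.
tan α = tan 22° × sin 65° = 0.4040 × 0.9063 = 0.3662
apparent dip = arctan 0.3662 = 20.11°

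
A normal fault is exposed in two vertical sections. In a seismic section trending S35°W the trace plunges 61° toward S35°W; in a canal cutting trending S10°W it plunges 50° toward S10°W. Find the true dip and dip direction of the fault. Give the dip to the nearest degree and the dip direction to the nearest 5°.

true dip 64°, dip direction 245°

Each apparent-dip line lies in the plane. As unit vectors (x east, y north, z up), v₁ plunges 61°→S35°W and v₂ plunges 50°→S10°W.
The plane normal is n = v₁ × v₂ ∝ (-0.249, -0.115, 0.132).
Dip δ = arctan(|n_h|/n_z) = arctan(0.275/0.132) = 64.4°.
The horizontal component of n points toward azimuth atan2(n_x, n_y) = 245°, the dip direction.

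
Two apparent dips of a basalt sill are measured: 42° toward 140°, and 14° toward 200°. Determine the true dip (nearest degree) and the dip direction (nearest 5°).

true dip 43°, dip direction 125°

The two traces are lines in the plane: v₁ = (sin 140°·cos 42°, cos 140°·cos 42°, −sin 42°), v₂ = (sin 200°·cos 14°, cos 200°·cos 14°, −sin 14°).
n = v₁ × v₂ = (0.472, -0.338, 0.624) (taken with n_z > 0).
True dip = arccos(n_z / |n|) = arccos(0.7323) = 42.9°.
The horizontal component of n points toward azimuth atan2(n_x, n_y) = 126°, the dip direction.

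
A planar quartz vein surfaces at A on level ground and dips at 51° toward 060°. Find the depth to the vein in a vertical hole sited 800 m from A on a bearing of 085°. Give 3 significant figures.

895 m

The hole lies 25° from the dip direction, so the down-dip offset is 800 × cos 25° = 725.05 m.
Depth = down-dip offset × tan(dip) = 725.05 × tan 51° = 725.05 × 1.2349
Depth = 895.36 m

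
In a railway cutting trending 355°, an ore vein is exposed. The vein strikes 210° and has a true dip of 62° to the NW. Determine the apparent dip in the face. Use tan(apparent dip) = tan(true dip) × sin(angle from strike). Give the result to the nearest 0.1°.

47.2°

Angle between strike (210°) and section (355°): β = 35°.
tan α = tan 62° × sin 35° = 1.8807 × 0.5736 = 1.0787
α = arctan(1.0787) = 47.17°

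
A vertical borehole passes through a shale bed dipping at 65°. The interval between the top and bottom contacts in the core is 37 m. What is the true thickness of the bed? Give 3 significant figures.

15.6 m

True thickness t = h · cos(dip) = 37 × cos 65°
t = 37 × 0.4226 = 15.637 m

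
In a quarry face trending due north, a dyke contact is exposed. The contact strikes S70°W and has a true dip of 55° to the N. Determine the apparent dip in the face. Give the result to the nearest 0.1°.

53.3°

The section lies 70° from the strike.
tan α = tan 55° × sin 70° = 1.4281 × 0.9397 = 1.3420
α = arctan(1.3420) = 53.31°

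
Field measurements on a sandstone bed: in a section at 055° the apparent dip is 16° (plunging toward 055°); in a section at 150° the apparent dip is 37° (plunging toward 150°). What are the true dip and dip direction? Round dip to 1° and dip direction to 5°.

The two traces are lines in the plane: v₁ = (sin 55°·cos 16°, cos 55°·cos 16°, −sin 16°), v₂ = (sin 150°·cos 37°, cos 150°·cos 37°, −sin 37°).
n = v₁ × v₂ = (0.522, -0.364, 0.765) (taken with n_z > 0).
True dip = arccos(n_z / |n|) = arccos(0.7685) = 39.8°.
Dip direction = azimuth of (n_x, n_y) = atan2(0.522, -0.364) = 125°.

true dip 40°, dip direction 125°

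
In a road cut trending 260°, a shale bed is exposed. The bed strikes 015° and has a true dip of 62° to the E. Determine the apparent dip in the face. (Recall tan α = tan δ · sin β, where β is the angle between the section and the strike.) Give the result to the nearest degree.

60°

The strike is 015° and the section trends 260°; the acute angle between them is β = 65°.
tan α = tan 62° × sin 65° = 1.8807 × 0.9063 = 1.7045
apparent dip = arctan 1.7045 = 59.60°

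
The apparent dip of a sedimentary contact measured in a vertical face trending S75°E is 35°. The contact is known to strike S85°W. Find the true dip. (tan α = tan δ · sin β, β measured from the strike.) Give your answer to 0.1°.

64.0°

β = acute angle between strike S85°W and section S75°E = 20°.
tan(true dip) = tan 35° / sin 20° = 2.0473
true dip = arctan 2.0473 = 63.97°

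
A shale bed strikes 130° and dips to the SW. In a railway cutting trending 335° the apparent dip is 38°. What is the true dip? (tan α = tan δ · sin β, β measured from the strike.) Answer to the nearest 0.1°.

61.6°

The section is 25° from the strike.
tan δ = tan α / sin β = tan 38° / sin 25° = 0.7813 / 0.4226 = 1.8487
true dip = arctan 1.8487 = 61.59°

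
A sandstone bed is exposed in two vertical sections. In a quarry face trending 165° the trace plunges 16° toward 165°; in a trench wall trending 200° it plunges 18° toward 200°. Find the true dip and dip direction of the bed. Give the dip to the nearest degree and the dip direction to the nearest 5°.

The two traces are lines in the plane: v₁ = (sin 165°·cos 16°, cos 165°·cos 16°, −sin 16°), v₂ = (sin 200°·cos 18°, cos 200°·cos 18°, −sin 18°).
Cross product v₁ × v₂ gives the pole to the plane: n ∝ (-0.041, -0.167, 0.524).
True dip = arccos(n_z / |n|) = arccos(0.9505) = 18.1°.
The horizontal component of n points toward azimuth atan2(n_x, n_y) = 194°, the dip direction.

true dip 18°, dip direction 195°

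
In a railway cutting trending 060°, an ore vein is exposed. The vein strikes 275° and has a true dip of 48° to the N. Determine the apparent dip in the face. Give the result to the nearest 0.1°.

32.5°

The section lies 35° from the strike.
tan α = tan 48° × sin 35° = 1.1106 × 0.5736 = 0.6370
α = arctan(0.6370) = 32.50°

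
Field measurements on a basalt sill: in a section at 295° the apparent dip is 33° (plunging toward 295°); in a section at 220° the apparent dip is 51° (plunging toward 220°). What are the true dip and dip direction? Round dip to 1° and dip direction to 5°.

Represent each trace as a vector plunging at its apparent dip toward its trend (east-north-up frame): v₁ = (-0.760, 0.354, -0.545), v₂ = (-0.405, -0.482, -0.777).
Cross product v₁ × v₂ gives the pole to the plane: n ∝ (-0.538, -0.370, 0.510).
Dip δ = arctan(|n_h|/n_z) = arctan(0.653/0.510) = 52.0°.
Dip direction = atan2(-0.538, -0.370) = 235° (azimuth of n's horizontal projection).

true dip 52°, dip direction 235°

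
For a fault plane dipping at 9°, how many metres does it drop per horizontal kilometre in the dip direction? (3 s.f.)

158 m

drop per km = 1000 × tan 9° = 1000 × 0.1584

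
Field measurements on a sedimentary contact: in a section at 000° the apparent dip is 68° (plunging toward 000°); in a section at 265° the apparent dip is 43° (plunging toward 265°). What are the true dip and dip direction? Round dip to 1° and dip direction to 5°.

The two traces are lines in the plane: v₁ = (sin 0°·cos 68°, cos 0°·cos 68°, −sin 68°), v₂ = (sin 265°·cos 43°, cos 265°·cos 43°, −sin 43°).
The plane normal is n = v₁ × v₂ ∝ (-0.315, 0.676, 0.273).
tan δ = √(n_x²+n_y²)/n_z = 0.745/0.273, so δ = 69.9°.
Dip direction = atan2(-0.315, 0.676) = 335° (azimuth of n's horizontal projection).

true dip 70°, dip direction 335°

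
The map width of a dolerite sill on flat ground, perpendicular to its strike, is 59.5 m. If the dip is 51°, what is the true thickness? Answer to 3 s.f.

True thickness t = w · sin(dip) = 59.5 × sin 51°
t = 59.5 × 0.7771 = 46.240 m

46.2 m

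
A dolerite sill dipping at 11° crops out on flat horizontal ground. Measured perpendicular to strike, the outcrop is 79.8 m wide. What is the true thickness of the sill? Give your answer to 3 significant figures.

15.2 m

True thickness t = w · sin(dip) = 79.8 × sin 11°
t = 79.8 × 0.1908 = 15.227 m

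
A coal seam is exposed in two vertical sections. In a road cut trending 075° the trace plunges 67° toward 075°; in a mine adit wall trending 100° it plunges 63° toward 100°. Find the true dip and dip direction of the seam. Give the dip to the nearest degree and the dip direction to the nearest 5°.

Each apparent-dip line lies in the plane. As unit vectors (x east, y north, z up), v₁ plunges 67°→075° and v₂ plunges 63°→100°.
Cross product v₁ × v₂ gives the pole to the plane: n ∝ (0.163, 0.075, 0.075).
Dip δ = arctan(|n_h|/n_z) = arctan(0.179/0.075) = 67.3°.
Dip direction = atan2(0.163, 0.075) = 65° (azimuth of n's horizontal projection).

true dip 67°, dip direction 065°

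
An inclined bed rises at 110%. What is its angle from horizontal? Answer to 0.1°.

47.7°

tan θ = 110/100 = 1.1000
θ = arctan(1.1000) = 47.73°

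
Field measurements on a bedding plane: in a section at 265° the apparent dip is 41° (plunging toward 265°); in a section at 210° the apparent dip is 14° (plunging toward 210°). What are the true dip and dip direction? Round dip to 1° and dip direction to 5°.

true dip 43°, dip direction 285°

Represent each trace as a vector plunging at its apparent dip toward its trend (east-north-up frame): v₁ = (-0.752, -0.066, -0.656), v₂ = (-0.485, -0.840, -0.242).
The plane normal is n = v₁ × v₂ ∝ (-0.535, 0.136, 0.600).
tan δ = √(n_x²+n_y²)/n_z = 0.552/0.600, so δ = 42.6°.
Dip direction = atan2(-0.535, 0.136) = 284° (azimuth of n's horizontal projection).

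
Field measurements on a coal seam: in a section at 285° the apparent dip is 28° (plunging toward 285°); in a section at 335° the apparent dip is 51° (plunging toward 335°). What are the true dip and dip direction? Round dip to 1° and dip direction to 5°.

true dip 52°, dip direction 350°

Each apparent-dip line lies in the plane. As unit vectors (x east, y north, z up), v₁ plunges 28°→285° and v₂ plunges 51°→335°.
n = v₁ × v₂ = (-0.090, 0.538, 0.426) (taken with n_z > 0).
Dip δ = arctan(|n_h|/n_z) = arctan(0.545/0.426) = 52.0°.
Dip direction = atan2(-0.090, 0.538) = 350° (azimuth of n's horizontal projection).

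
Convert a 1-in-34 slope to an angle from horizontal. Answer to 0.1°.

tan θ = 1/34 = 0.0294
θ = arctan(0.0294) = 1.68°

1.7°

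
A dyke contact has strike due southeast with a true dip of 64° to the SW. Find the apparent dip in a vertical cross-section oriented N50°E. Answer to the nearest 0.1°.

Angle between strike (due southeast) and section (N50°E): β = 85°.
tan α = tan 64° × sin 85° = 2.0503 × 0.9962 = 2.0425
apparent dip = arctan 2.0425 = 63.91°

63.9°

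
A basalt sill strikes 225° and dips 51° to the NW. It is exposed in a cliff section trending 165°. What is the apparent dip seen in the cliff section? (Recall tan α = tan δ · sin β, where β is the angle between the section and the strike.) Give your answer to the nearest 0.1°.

The strike is 225° and the section trends 165°; the acute angle between them is β = 60°.
tan(apparent dip) = tan 51° · sin 60° = 1.0695
α = arctan(1.0695) = 46.92°

46.9°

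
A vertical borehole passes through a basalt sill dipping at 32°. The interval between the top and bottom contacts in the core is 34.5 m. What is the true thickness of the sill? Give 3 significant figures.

True thickness t = h · cos(dip) = 34.5 × cos 32°
t = 34.5 × 0.8480 = 29.258 m

29.3 m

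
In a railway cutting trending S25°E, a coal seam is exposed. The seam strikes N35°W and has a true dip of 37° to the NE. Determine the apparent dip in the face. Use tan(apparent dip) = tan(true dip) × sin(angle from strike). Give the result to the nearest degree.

The strike is N35°W and the section trends S25°E; the acute angle between them is β = 10°.
tan α = tan 37° × sin 10° = 0.7536 × 0.1736 = 0.1309
α = arctan(0.1309) = 7.45°

7°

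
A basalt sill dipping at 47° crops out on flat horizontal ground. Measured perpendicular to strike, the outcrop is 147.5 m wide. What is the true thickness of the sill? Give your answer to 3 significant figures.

108 m

True thickness t = w · sin(dip) = 147.5 × sin 47°
t = 147.5 × 0.7314 = 107.875 m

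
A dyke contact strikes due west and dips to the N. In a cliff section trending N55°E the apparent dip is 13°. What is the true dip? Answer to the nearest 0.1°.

21.9°

β = acute angle between strike due west and section N55°E = 35°.
tan δ = tan α / sin β = tan 13° / sin 35° = 0.2309 / 0.5736 = 0.4025
δ = arctan(0.4025) = 21.93°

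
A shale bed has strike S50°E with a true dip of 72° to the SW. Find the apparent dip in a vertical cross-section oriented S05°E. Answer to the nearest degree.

The strike is S50°E and the section trends S05°E; the acute angle between them is β = 45°.
tan(apparent dip) = tan 72° · sin 45° = 2.1763
apparent dip = arctan 2.1763 = 65.32°

65°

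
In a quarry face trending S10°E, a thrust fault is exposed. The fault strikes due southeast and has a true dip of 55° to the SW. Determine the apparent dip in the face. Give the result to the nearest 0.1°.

The section lies 35° from the strike.
tan α = tan 55° × sin 35° = 1.4281 × 0.5736 = 0.8192
apparent dip = arctan 0.8192 = 39.32°

39.3°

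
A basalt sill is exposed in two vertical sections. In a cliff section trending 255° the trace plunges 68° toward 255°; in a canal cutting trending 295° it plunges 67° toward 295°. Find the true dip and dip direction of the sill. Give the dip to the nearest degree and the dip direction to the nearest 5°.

true dip 69°, dip direction 270°

Represent each trace as a vector plunging at its apparent dip toward its trend (east-north-up frame): v₁ = (-0.362, -0.097, -0.927), v₂ = (-0.354, 0.165, -0.921).
Cross product v₁ × v₂ gives the pole to the plane: n ∝ (-0.242, 0.005, 0.094).
tan δ = √(n_x²+n_y²)/n_z = 0.242/0.094, so δ = 68.8°.
Dip direction = azimuth of (n_x, n_y) = atan2(-0.242, 0.005) = 271°.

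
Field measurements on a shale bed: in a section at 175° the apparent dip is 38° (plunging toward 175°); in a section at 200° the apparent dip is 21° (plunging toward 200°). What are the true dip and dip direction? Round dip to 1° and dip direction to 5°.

The two traces are lines in the plane: v₁ = (sin 175°·cos 38°, cos 175°·cos 38°, −sin 38°), v₂ = (sin 200°·cos 21°, cos 200°·cos 21°, −sin 21°).
Cross product v₁ × v₂ gives the pole to the plane: n ∝ (0.259, -0.221, 0.311).
Dip δ = arctan(|n_h|/n_z) = arctan(0.340/0.311) = 47.6°.
The horizontal component of n points toward azimuth atan2(n_x, n_y) = 131°, the dip direction.

true dip 48°, dip direction 130°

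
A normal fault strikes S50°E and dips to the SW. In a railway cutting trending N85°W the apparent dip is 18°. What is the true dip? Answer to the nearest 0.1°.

β = acute angle between strike S50°E and section N85°W = 35°.
tan δ = tan α / sin β = tan 18° / sin 35° = 0.3249 / 0.5736 = 0.5665
true dip = arctan 0.5665 = 29.53°

29.5°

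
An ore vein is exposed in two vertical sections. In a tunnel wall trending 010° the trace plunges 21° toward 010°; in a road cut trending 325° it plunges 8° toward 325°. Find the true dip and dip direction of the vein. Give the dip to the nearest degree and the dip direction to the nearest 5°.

true dip 23°, dip direction 035°

Each apparent-dip line lies in the plane. As unit vectors (x east, y north, z up), v₁ plunges 21°→010° and v₂ plunges 8°→325°.
The plane normal is n = v₁ × v₂ ∝ (0.163, 0.226, 0.654).
Dip δ = arctan(|n_h|/n_z) = arctan(0.279/0.654) = 23.1°.
Dip direction = azimuth of (n_x, n_y) = atan2(0.163, 0.226) = 36°.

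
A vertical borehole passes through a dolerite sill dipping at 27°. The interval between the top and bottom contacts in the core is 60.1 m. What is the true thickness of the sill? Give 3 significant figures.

True thickness t = h · cos(dip) = 60.1 × cos 27°
t = 60.1 × 0.8910 = 53.549 m

53.5 m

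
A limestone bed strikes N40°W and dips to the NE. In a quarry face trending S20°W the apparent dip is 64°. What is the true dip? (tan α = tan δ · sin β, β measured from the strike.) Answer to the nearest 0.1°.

The section is 60° from the strike.
tan δ = tan α / sin β = tan 64° / sin 60° = 2.0503 / 0.8660 = 2.3675
δ = arctan(2.3675) = 67.10°

67.1°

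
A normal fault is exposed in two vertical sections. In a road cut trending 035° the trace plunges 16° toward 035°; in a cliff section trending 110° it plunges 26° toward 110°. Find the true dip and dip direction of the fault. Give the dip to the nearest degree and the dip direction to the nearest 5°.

Represent each trace as a vector plunging at its apparent dip toward its trend (east-north-up frame): v₁ = (0.551, 0.787, -0.276), v₂ = (0.845, -0.307, -0.438).
Cross product v₁ × v₂ gives the pole to the plane: n ∝ (0.430, -0.009, 0.835).
Dip δ = arctan(|n_h|/n_z) = arctan(0.430/0.835) = 27.3°.
Dip direction = azimuth of (n_x, n_y) = atan2(0.430, -0.009) = 91°.

true dip 27°, dip direction 090°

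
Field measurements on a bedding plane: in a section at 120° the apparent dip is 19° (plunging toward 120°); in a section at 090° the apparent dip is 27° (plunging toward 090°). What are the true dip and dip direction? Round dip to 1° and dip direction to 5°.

Represent each trace as a vector plunging at its apparent dip toward its trend (east-north-up frame): v₁ = (0.819, -0.473, -0.326), v₂ = (0.891, 0.000, -0.454).
n = v₁ × v₂ = (0.215, 0.082, 0.421) (taken with n_z > 0).
True dip = arccos(n_z / |n|) = arccos(0.8780) = 28.6°.
Dip direction = azimuth of (n_x, n_y) = atan2(0.215, 0.082) = 69°.

true dip 29°, dip direction 070°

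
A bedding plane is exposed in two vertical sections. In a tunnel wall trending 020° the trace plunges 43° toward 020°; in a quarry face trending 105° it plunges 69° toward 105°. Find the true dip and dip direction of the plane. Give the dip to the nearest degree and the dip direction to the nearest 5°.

The two traces are lines in the plane: v₁ = (sin 20°·cos 43°, cos 20°·cos 43°, −sin 43°), v₂ = (sin 105°·cos 69°, cos 105°·cos 69°, −sin 69°).
n = v₁ × v₂ = (0.705, 0.003, 0.261) (taken with n_z > 0).
True dip = arccos(n_z / |n|) = arccos(0.3474) = 69.7°.
The horizontal component of n points toward azimuth atan2(n_x, n_y) = 90°, the dip direction.

true dip 70°, dip direction 090°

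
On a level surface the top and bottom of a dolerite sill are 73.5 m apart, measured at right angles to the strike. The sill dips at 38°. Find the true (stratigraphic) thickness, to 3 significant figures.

45.3 m

True thickness t = w · sin(dip) = 73.5 × sin 38°
t = 73.5 × 0.6157 = 45.251 m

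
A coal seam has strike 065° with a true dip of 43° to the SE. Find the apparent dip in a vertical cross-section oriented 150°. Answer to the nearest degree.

The strike is 065° and the section trends 150°; the acute angle between them is β = 85°.
tan(apparent dip) = tan 43° · sin 85° = 0.9290
α = arctan(0.9290) = 42.89°

43°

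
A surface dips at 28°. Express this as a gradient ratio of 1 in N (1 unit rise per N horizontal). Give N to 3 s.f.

1 : N means tan θ = 1/N, so N = 1/tan 28° = 1/0.5317

1 in 1.88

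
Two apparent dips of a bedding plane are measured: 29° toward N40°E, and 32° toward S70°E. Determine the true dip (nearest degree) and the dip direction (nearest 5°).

true dip 36°, dip direction 080°

Each apparent-dip line lies in the plane. As unit vectors (x east, y north, z up), v₁ plunges 29°→N40°E and v₂ plunges 32°→S70°E.
The plane normal is n = v₁ × v₂ ∝ (0.496, 0.088, 0.697).
True dip = arccos(n_z / |n|) = arccos(0.8106) = 35.8°.
Dip direction = azimuth of (n_x, n_y) = atan2(0.496, 0.088) = 80°.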